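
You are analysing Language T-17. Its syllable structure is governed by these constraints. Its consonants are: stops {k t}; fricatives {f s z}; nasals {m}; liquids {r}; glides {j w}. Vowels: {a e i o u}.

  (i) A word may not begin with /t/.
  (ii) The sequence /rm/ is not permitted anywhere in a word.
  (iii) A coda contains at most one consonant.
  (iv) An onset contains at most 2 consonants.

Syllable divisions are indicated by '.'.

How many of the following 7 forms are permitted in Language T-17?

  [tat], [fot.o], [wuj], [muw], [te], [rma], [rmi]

3

[tat] — violates constraint (i): word begins with /t/ → not permitted
[fot.o] — σ1 onset /f/, coda /t/ ok; σ2 onset /∅/, coda /∅/ ok → permitted
[wuj] — σ1 onset /w/, coda /j/ ok → permitted
[muw] — σ1 onset /m/, coda /w/ ok → permitted
[te] — violates constraint (i): word begins with /t/ → not permitted
[rma] — violates constraint (ii): contains banned sequence /rm/ → not permitted
[rmi] — violates constraint (ii): contains banned sequence /rm/ → not permitted
Permitted: [fot.o], [wuj], [muw] → 3.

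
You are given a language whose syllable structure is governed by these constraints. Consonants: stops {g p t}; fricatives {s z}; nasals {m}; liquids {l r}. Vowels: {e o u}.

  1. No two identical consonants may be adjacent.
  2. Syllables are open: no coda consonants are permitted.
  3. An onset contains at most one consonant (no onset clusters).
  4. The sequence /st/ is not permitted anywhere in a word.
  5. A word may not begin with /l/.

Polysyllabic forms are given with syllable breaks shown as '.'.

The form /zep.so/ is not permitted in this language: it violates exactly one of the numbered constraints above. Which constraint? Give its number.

/zep.so/: syllable 1 coda /p/ has 1 consonant (> 0).
This is a violation of constraint 2: "Syllables are open: no coda consonants are permitted."
The remaining constraints (1, 3, 4, 5) are satisfied.

2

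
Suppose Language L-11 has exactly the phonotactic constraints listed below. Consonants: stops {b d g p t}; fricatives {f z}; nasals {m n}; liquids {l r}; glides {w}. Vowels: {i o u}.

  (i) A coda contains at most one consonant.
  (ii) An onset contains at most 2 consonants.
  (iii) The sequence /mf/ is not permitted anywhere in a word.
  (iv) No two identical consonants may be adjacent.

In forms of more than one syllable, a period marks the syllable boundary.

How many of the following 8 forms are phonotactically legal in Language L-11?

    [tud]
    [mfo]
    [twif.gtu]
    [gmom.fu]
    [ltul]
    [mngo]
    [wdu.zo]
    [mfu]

[tud] — σ1 onset /t/, coda /d/ ok → phonotactically legal
[mfo] — violates constraint (iii): contains banned sequence /mf/ → phonotactically illegal
[twif.gtu] — σ1 onset /tw/ (2C), coda /f/ ok; σ2 onset /gt/ (2C), coda /∅/ ok → phonotactically legal
[gmom.fu] — violates constraint (iii): contains banned sequence /mf/ → phonotactically illegal
[ltul] — σ1 onset /lt/ (2C), coda /l/ ok → phonotactically legal
[mngo] — violates constraint (ii): syllable 1 onset /mng/ has 3 consonants (> 2) → phonotactically illegal
[wdu.zo] — σ1 onset /wd/ (2C), coda /∅/ ok; σ2 onset /z/, coda /∅/ ok → phonotactically legal
[mfu] — violates constraint (iii): contains banned sequence /mf/ → phonotactically illegal
Phonotactically legal: [tud], [twif.gtu], [ltul], [wdu.zo] → 4.

4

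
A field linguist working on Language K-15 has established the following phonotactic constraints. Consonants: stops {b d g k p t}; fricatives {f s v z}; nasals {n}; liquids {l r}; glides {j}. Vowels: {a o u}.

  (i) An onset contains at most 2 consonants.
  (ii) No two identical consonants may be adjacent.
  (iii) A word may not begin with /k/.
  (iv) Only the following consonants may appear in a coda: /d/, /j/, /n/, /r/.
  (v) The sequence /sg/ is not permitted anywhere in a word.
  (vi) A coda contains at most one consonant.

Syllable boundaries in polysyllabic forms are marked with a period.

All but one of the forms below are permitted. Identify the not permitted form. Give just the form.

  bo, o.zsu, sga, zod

bo — σ1 onset /b/, coda /∅/ ok → permitted
o.zsu — σ1 onset /∅/, coda /∅/ ok; σ2 onset /zs/ (2C), coda /∅/ ok → permitted
sga — violates constraint (v): contains banned sequence /sg/ → not permitted
zod — σ1 onset /z/, coda /d/ ok → permitted

sga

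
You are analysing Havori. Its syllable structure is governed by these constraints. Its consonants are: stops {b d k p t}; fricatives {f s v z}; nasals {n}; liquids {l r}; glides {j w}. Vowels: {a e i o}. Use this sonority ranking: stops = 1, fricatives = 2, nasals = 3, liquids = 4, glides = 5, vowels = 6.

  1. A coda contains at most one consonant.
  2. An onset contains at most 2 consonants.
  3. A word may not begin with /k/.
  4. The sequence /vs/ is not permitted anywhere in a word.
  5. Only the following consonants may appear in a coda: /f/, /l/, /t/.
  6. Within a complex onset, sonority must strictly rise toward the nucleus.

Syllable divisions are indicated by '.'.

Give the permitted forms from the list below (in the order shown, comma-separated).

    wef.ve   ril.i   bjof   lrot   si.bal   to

wef.ve — σ1 onset /w/, coda /f/ ok; σ2 onset /v/, coda /∅/ ok → permitted
ril.i — σ1 onset /r/, coda /l/ ok; σ2 onset /∅/, coda /∅/ ok → permitted
bjof — σ1 onset /bj/ (1→5 rises), coda /f/ ok → permitted
lrot — violates constraint 6: syllable 1 onset /lr/: /l/ (liquid, 4) → /r/ (liquid, 4) does not rise → not permitted
si.bal — σ1 onset /s/, coda /∅/ ok; σ2 onset /b/, coda /l/ ok → permitted
to — σ1 onset /t/, coda /∅/ ok → permitted

wef.ve, ril.i, bjof, si.bal, to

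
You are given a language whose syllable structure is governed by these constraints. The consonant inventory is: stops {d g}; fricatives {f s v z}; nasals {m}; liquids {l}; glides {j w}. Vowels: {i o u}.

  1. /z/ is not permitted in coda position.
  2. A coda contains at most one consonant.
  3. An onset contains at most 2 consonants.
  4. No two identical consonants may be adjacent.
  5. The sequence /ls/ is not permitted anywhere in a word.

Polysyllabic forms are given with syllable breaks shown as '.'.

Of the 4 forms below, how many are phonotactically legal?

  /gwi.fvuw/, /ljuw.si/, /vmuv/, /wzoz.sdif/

3

/gwi.fvuw/ — σ1 onset /gw/ (2C), coda /∅/ ok; σ2 onset /fv/ (2C), coda /w/ ok → phonotactically legal
/ljuw.si/ — σ1 onset /lj/ (2C), coda /w/ ok; σ2 onset /s/, coda /∅/ ok → phonotactically legal
/vmuv/ — σ1 onset /vm/ (2C), coda /v/ ok → phonotactically legal
/wzoz.sdif/ — violates constraint 1: syllable 1 coda contains /z/ → phonotactically illegal
Phonotactically legal: /gwi.fvuw/, /ljuw.si/, /vmuv/ → 3.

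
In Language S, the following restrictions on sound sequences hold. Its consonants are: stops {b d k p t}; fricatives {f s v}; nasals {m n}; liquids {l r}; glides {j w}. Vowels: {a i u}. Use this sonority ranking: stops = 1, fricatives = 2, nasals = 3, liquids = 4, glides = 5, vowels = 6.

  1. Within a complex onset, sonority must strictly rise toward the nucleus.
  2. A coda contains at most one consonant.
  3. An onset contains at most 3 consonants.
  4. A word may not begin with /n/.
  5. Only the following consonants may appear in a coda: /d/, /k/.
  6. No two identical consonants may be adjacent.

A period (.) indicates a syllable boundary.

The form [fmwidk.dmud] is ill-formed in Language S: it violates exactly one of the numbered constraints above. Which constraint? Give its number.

[fmwidk.dmud]: syllable 1 coda /dk/ has 2 consonants (> 1).
This is a violation of constraint 2: "A coda contains at most one consonant."
The remaining constraints (1, 3, 4, 5, 6) are satisfied.

2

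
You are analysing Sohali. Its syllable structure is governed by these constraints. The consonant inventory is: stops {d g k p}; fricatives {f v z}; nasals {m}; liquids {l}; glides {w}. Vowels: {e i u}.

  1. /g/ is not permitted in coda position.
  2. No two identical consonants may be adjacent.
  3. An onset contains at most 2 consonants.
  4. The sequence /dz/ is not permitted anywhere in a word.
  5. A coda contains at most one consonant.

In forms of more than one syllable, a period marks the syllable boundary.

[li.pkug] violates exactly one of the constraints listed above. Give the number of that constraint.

[li.pkug]: syllable 2 coda contains /g/.
This is a violation of constraint 1: "/g/ is not permitted in coda position."
The remaining constraints (2, 3, 4, 5) are satisfied.

1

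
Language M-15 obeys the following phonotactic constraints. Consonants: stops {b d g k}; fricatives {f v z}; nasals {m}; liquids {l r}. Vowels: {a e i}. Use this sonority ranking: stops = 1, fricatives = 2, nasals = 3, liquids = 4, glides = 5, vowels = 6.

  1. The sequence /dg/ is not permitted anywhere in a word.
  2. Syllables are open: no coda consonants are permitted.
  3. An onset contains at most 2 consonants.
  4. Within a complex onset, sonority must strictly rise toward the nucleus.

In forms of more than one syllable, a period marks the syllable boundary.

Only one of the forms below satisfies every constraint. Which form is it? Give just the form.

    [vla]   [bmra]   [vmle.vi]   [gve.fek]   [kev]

[vla] — σ1 onset /vl/ (2→4 rises), coda /∅/ ok → permitted
[bmra] — violates constraint 3: syllable 1 onset /bmr/ has 3 consonants (> 2) → not permitted
[vmle.vi] — violates constraint 3: syllable 1 onset /vml/ has 3 consonants (> 2) → not permitted
[gve.fek] — violates constraint 2: syllable 2 coda /k/ has 1 consonant (> 0) → not permitted
[kev] — violates constraint 2: syllable 1 coda /v/ has 1 consonant (> 0) → not permitted

[vla]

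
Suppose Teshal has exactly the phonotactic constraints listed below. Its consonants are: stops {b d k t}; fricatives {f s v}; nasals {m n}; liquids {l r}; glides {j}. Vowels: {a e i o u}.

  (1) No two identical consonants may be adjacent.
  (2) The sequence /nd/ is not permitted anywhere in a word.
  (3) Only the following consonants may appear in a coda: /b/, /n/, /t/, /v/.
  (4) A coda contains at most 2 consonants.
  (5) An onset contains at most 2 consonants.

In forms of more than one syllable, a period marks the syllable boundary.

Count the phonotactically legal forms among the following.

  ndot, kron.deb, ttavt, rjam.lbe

0

ndot — violates constraint 2: contains banned sequence /nd/ → phonotactically illegal
kron.deb — violates constraint 2: contains banned sequence /nd/ → phonotactically illegal
ttavt — violates constraint 1: adjacent identical consonants /tt/ → phonotactically illegal
rjam.lbe — violates constraint 3: syllable 1 coda contains /m/, which is not a licensed coda consonant → phonotactically illegal
No form is phonotactically legal → 0.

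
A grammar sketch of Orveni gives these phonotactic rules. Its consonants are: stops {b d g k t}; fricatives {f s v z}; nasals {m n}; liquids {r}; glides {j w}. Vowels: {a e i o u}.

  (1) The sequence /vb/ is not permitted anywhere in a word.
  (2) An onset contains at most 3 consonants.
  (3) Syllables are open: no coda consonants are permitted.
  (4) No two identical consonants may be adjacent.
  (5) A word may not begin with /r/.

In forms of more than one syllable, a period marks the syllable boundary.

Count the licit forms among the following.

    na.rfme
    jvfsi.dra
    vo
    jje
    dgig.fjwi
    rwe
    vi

na.rfme — σ1 onset /n/, coda /∅/ ok; σ2 onset /rfm/ (3C), coda /∅/ ok → licit
jvfsi.dra — violates constraint 2: syllable 1 onset /jvfs/ has 4 consonants (> 3) → illicit
vo — σ1 onset /v/, coda /∅/ ok → licit
jje — violates constraint 4: adjacent identical consonants /jj/ → illicit
dgig.fjwi — violates constraint 3: syllable 1 coda /g/ has 1 consonant (> 0) → illicit
rwe — violates constraint 5: word begins with /r/ → illicit
vi — σ1 onset /v/, coda /∅/ ok → licit
Licit: na.rfme, vo, vi → 3.

3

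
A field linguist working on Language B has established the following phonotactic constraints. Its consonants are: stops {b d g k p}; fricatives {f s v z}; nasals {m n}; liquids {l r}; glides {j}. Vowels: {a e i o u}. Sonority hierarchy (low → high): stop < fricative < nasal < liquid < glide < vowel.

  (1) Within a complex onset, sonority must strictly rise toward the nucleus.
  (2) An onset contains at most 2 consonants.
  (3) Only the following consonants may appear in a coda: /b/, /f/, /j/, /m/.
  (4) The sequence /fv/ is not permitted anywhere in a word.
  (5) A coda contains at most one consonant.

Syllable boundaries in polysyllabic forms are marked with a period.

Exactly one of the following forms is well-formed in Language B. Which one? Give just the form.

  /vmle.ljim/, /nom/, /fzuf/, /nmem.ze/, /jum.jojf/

/nom/

/vmle.ljim/ — violates constraint 2: syllable 1 onset /vml/ has 3 consonants (> 2) → ill-formed
/nom/ — σ1 onset /n/, coda /m/ ok → well-formed
/fzuf/ — violates constraint 1: syllable 1 onset /fz/: /f/ (fricative, 2) → /z/ (fricative, 2) does not rise → ill-formed
/nmem.ze/ — violates constraint 1: syllable 1 onset /nm/: /n/ (nasal, 3) → /m/ (nasal, 3) does not rise → ill-formed
/jum.jojf/ — violates constraint 5: syllable 2 coda /jf/ has 2 consonants (> 1) → ill-formed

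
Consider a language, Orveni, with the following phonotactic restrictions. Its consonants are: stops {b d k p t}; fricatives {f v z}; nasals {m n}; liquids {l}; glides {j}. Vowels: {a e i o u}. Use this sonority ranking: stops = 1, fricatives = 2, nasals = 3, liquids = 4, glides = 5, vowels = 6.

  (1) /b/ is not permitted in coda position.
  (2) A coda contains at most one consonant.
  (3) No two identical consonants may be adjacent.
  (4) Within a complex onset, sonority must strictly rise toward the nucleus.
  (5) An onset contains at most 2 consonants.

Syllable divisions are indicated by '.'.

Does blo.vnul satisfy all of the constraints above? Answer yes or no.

yes

blo.vnul — σ1 onset /bl/ (1→4 rises), coda /∅/ ok; σ2 onset /vn/ (2→3 rises), coda /l/ ok → licit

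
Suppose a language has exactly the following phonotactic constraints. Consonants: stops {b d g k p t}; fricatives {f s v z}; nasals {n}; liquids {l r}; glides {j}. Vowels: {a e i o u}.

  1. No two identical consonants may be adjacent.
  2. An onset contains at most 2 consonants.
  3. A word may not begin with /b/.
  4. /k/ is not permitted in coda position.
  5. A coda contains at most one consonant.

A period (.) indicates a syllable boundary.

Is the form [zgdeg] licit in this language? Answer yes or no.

[zgdeg] — violates constraint 2: syllable 1 onset /zgd/ has 3 consonants (> 2) → illicit

no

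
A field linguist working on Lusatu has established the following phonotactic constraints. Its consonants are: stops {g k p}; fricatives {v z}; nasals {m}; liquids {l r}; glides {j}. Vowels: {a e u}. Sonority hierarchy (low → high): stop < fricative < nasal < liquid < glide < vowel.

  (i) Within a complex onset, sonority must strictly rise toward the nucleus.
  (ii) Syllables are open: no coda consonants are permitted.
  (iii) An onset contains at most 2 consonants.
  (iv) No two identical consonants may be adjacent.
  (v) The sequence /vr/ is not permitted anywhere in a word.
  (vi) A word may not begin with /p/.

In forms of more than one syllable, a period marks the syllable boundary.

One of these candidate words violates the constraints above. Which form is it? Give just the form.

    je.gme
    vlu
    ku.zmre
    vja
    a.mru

ku.zmre

je.gme — σ1 onset /j/, coda /∅/ ok; σ2 onset /gm/ (1→3 rises), coda /∅/ ok → phonotactically legal
vlu — σ1 onset /vl/ (2→4 rises), coda /∅/ ok → phonotactically legal
ku.zmre — violates constraint (iii): syllable 2 onset /zmr/ has 3 consonants (> 2) → phonotactically illegal
vja — σ1 onset /vj/ (2→5 rises), coda /∅/ ok → phonotactically legal
a.mru — σ1 onset /∅/, coda /∅/ ok; σ2 onset /mr/ (3→4 rises), coda /∅/ ok → phonotactically legal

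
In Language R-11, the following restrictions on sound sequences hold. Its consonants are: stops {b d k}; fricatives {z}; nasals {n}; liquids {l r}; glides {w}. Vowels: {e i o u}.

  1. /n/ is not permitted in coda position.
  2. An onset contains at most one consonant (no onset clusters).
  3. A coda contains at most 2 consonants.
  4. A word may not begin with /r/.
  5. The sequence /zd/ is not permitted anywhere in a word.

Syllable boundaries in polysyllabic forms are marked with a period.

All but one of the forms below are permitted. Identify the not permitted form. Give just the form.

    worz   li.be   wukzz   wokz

wukzz

worz — σ1 onset /w/, coda /rz/ (2C) ok → permitted
li.be — σ1 onset /l/, coda /∅/ ok; σ2 onset /b/, coda /∅/ ok → permitted
wukzz — violates constraint 3: syllable 1 coda /kzz/ has 3 consonants (> 2) → not permitted
wokz — σ1 onset /w/, coda /kz/ (2C) ok → permitted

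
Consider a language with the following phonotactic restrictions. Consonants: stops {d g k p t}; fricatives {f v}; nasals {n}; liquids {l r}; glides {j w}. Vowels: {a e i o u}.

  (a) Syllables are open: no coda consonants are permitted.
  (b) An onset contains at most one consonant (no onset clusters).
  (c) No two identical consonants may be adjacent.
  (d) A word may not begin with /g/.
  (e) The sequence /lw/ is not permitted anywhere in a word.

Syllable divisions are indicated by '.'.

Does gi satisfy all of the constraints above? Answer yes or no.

gi — violates constraint (d): word begins with /g/ → not permitted

no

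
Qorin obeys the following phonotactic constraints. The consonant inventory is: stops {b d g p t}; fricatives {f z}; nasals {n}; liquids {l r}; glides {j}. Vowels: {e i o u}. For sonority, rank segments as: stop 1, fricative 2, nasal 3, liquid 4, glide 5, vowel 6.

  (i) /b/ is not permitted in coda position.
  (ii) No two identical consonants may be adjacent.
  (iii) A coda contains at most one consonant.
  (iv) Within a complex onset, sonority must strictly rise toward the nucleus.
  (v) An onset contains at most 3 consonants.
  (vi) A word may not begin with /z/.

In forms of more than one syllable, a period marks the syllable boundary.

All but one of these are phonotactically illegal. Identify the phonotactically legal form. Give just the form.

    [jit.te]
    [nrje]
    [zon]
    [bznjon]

[jit.te] — violates constraint (ii): adjacent identical consonants /tt/ → phonotactically illegal
[nrje] — σ1 onset /nrj/ (3→4→5 rises), coda /∅/ ok → phonotactically legal
[zon] — violates constraint (vi): word begins with /z/ → phonotactically illegal
[bznjon] — violates constraint (v): syllable 1 onset /bznj/ has 4 consonants (> 3) → phonotactically illegal

[nrje]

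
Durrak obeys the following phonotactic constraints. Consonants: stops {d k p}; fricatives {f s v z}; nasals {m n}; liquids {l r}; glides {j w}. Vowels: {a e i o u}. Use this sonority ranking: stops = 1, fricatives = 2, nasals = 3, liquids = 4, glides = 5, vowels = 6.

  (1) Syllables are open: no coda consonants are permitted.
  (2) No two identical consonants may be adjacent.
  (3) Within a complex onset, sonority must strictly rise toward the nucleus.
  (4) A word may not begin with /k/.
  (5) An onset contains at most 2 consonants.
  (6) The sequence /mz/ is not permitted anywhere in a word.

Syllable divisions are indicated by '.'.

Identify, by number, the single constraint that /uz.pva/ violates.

/uz.pva/: syllable 1 coda /z/ has 1 consonant (> 0).
This is a violation of constraint 1: "Syllables are open: no coda consonants are permitted."
The remaining constraints (2, 3, 4, 5, 6) are satisfied.

1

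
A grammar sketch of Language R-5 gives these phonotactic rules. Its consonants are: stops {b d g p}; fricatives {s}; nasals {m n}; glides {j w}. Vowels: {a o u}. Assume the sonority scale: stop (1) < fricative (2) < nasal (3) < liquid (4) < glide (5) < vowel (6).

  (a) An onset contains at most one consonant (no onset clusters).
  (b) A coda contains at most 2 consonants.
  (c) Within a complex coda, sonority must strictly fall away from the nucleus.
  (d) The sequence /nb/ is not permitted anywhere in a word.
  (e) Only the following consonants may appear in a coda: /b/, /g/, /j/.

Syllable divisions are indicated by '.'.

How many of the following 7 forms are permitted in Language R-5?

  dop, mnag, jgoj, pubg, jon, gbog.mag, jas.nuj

0

dop — violates constraint (e): syllable 1 coda contains /p/, which is not a licensed coda consonant → not permitted
mnag — violates constraint (a): syllable 1 onset /mn/ has 2 consonants (> 1) → not permitted
jgoj — violates constraint (a): syllable 1 onset /jg/ has 2 consonants (> 1) → not permitted
pubg — violates constraint (c): syllable 1 coda /bg/: /b/ (stop, 1) → /g/ (stop, 1) does not fall → not permitted
jon — violates constraint (e): syllable 1 coda contains /n/, which is not a licensed coda consonant → not permitted
gbog.mag — violates constraint (a): syllable 1 onset /gb/ has 2 consonants (> 1) → not permitted
jas.nuj — violates constraint (e): syllable 1 coda contains /s/, which is not a licensed coda consonant → not permitted
No form is permitted → 0.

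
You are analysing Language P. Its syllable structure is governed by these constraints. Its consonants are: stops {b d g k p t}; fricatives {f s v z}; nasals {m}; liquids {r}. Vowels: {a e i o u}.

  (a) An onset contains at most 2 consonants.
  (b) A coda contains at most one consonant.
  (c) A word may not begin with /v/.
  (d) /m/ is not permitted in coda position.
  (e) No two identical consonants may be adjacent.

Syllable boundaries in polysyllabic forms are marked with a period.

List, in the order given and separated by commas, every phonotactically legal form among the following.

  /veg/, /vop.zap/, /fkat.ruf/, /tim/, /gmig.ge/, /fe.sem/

/fkat.ruf/

/veg/ — violates constraint (c): word begins with /v/ → phonotactically illegal
/vop.zap/ — violates constraint (c): word begins with /v/ → phonotactically illegal
/fkat.ruf/ — σ1 onset /fk/ (2C), coda /t/ ok; σ2 onset /r/, coda /f/ ok → phonotactically legal
/tim/ — violates constraint (d): syllable 1 coda contains /m/ → phonotactically illegal
/gmig.ge/ — violates constraint (e): adjacent identical consonants /gg/ → phonotactically illegal
/fe.sem/ — violates constraint (d): syllable 2 coda contains /m/ → phonotactically illegal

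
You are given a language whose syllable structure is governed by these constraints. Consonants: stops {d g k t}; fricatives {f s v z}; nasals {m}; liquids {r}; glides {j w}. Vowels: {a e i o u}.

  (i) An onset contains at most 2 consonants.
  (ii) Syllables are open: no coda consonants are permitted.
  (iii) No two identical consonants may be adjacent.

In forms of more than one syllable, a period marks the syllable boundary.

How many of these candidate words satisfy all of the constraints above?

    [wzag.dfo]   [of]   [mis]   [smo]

[wzag.dfo] — violates constraint (ii): syllable 1 coda /g/ has 1 consonant (> 0) → phonotactically illegal
[of] — violates constraint (ii): syllable 1 coda /f/ has 1 consonant (> 0) → phonotactically illegal
[mis] — violates constraint (ii): syllable 1 coda /s/ has 1 consonant (> 0) → phonotactically illegal
[smo] — σ1 onset /sm/ (2C), coda /∅/ ok → phonotactically legal
Phonotactically legal: [smo] → 1.

1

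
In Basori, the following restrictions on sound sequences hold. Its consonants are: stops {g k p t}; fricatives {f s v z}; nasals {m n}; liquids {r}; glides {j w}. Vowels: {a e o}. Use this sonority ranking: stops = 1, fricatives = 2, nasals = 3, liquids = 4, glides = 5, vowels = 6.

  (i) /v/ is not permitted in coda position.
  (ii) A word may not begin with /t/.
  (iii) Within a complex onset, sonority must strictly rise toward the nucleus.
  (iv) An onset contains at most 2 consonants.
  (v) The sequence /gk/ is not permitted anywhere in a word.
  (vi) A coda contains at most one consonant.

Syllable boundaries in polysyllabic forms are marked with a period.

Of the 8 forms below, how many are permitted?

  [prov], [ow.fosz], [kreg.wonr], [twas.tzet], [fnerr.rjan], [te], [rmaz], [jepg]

0

[prov] — violates constraint (i): syllable 1 coda contains /v/ → not permitted
[ow.fosz] — violates constraint (vi): syllable 2 coda /sz/ has 2 consonants (> 1) → not permitted
[kreg.wonr] — violates constraint (vi): syllable 2 coda /nr/ has 2 consonants (> 1) → not permitted
[twas.tzet] — violates constraint (ii): word begins with /t/ → not permitted
[fnerr.rjan] — violates constraint (vi): syllable 1 coda /rr/ has 2 consonants (> 1) → not permitted
[te] — violates constraint (ii): word begins with /t/ → not permitted
[rmaz] — violates constraint (iii): syllable 1 onset /rm/: /r/ (liquid, 4) → /m/ (nasal, 3) does not rise → not permitted
[jepg] — violates constraint (vi): syllable 1 coda /pg/ has 2 consonants (> 1) → not permitted
No form is permitted → 0.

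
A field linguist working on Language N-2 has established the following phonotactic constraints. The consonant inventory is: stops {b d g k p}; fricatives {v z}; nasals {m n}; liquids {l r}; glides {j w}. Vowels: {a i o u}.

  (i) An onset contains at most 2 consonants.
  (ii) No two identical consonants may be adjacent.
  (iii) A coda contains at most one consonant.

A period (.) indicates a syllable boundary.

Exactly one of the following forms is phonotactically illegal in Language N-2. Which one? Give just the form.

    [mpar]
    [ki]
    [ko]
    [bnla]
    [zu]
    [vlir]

[mpar] — σ1 onset /mp/ (2C), coda /r/ ok → phonotactically legal
[ki] — σ1 onset /k/, coda /∅/ ok → phonotactically legal
[ko] — σ1 onset /k/, coda /∅/ ok → phonotactically legal
[bnla] — violates constraint (i): syllable 1 onset /bnl/ has 3 consonants (> 2) → phonotactically illegal
[zu] — σ1 onset /z/, coda /∅/ ok → phonotactically legal
[vlir] — σ1 onset /vl/ (2C), coda /r/ ok → phonotactically legal

[bnla]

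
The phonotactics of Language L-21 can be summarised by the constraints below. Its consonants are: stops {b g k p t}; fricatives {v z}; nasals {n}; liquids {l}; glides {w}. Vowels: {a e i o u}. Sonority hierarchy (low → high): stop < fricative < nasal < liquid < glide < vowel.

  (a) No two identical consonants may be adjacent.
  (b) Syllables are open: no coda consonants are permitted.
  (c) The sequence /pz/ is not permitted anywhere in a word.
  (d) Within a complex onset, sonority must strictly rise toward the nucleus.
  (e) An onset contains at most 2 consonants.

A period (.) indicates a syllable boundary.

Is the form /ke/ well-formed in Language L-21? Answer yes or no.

yes

/ke/ — σ1 onset /k/, coda /∅/ ok → well-formed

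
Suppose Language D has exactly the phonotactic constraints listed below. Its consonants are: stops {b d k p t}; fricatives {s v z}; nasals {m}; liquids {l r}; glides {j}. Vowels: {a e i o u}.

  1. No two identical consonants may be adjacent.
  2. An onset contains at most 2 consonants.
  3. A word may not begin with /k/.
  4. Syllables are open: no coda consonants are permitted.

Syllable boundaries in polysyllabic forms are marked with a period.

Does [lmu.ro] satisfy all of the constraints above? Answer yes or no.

[lmu.ro] — σ1 onset /lm/ (2C), coda /∅/ ok; σ2 onset /r/, coda /∅/ ok → licit

yes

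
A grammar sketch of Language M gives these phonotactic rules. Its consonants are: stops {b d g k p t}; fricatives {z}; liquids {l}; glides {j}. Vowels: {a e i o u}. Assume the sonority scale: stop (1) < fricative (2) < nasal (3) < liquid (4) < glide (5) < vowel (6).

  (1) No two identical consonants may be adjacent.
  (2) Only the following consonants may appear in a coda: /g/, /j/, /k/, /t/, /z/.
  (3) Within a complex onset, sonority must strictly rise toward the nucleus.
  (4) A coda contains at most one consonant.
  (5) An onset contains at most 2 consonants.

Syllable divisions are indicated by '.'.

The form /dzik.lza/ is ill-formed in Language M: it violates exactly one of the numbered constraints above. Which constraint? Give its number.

3

/dzik.lza/: syllable 2 onset /lz/: /l/ (liquid, 4) → /z/ (fricative, 2) does not rise.
This is a violation of constraint 3: "Within a complex onset, sonority must strictly rise toward the nucleus."
The remaining constraints (1, 2, 4, 5) are satisfied.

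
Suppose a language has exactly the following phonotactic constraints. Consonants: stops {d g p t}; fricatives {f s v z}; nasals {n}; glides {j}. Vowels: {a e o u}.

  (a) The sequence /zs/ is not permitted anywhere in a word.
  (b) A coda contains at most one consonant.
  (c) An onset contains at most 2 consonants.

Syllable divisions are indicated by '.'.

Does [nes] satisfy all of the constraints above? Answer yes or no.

[nes] — σ1 onset /n/, coda /s/ ok → well-formed

yes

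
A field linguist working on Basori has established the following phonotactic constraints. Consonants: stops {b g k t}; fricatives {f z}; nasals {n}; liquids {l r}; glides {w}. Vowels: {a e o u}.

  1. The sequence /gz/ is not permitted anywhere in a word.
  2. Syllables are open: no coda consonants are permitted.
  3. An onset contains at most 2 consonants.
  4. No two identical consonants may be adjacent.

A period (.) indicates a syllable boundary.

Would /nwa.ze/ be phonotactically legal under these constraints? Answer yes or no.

/nwa.ze/ — σ1 onset /nw/ (2C), coda /∅/ ok; σ2 onset /z/, coda /∅/ ok → phonotactically legal

yes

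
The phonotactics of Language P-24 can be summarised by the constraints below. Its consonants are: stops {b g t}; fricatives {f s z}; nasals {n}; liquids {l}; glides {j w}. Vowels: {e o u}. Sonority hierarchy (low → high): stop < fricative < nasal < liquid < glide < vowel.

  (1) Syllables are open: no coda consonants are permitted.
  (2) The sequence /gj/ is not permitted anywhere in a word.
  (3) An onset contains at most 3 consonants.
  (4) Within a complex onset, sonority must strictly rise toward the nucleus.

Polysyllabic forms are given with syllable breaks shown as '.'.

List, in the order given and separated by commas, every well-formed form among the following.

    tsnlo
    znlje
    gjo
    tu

tsnlo — violates constraint 3: syllable 1 onset /tsnl/ has 4 consonants (> 3) → ill-formed
znlje — violates constraint 3: syllable 1 onset /znlj/ has 4 consonants (> 3) → ill-formed
gjo — violates constraint 2: contains banned sequence /gj/ → ill-formed
tu — σ1 onset /t/, coda /∅/ ok → well-formed

tu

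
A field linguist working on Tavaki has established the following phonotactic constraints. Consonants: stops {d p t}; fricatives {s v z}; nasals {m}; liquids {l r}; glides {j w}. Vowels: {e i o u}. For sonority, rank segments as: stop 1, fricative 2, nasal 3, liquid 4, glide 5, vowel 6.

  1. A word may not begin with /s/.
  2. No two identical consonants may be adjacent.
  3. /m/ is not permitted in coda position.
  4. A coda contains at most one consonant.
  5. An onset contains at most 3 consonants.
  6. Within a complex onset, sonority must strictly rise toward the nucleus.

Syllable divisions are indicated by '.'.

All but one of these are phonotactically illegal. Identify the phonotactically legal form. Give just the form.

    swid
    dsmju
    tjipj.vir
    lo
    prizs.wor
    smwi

swid — violates constraint 1: word begins with /s/ → phonotactically illegal
dsmju — violates constraint 5: syllable 1 onset /dsmj/ has 4 consonants (> 3) → phonotactically illegal
tjipj.vir — violates constraint 4: syllable 1 coda /pj/ has 2 consonants (> 1) → phonotactically illegal
lo — σ1 onset /l/, coda /∅/ ok → phonotactically legal
prizs.wor — violates constraint 4: syllable 1 coda /zs/ has 2 consonants (> 1) → phonotactically illegal
smwi — violates constraint 1: word begins with /s/ → phonotactically illegal

lo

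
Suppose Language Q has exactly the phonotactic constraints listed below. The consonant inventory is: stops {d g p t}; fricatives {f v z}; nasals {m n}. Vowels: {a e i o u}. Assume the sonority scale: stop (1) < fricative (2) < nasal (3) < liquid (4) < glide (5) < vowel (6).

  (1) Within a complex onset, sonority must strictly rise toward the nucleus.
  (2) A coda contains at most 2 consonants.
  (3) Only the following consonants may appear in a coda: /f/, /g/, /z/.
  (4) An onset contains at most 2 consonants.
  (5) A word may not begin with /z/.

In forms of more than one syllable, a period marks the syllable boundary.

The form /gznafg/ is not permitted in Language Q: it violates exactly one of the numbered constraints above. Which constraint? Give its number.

/gznafg/: syllable 1 onset /gzn/ has 3 consonants (> 2).
This is a violation of constraint 4: "An onset contains at most 2 consonants."
The remaining constraints (1, 2, 3, 5) are satisfied.

4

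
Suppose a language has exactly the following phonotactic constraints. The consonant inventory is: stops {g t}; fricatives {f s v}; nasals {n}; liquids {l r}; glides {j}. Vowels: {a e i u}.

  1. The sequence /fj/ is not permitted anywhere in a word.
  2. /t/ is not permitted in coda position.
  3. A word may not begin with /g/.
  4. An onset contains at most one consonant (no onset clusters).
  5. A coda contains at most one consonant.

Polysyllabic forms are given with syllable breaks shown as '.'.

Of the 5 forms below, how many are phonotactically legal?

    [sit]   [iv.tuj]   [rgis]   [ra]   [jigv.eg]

[sit] — violates constraint 2: syllable 1 coda contains /t/ → phonotactically illegal
[iv.tuj] — σ1 onset /∅/, coda /v/ ok; σ2 onset /t/, coda /j/ ok → phonotactically legal
[rgis] — violates constraint 4: syllable 1 onset /rg/ has 2 consonants (> 1) → phonotactically illegal
[ra] — σ1 onset /r/, coda /∅/ ok → phonotactically legal
[jigv.eg] — violates constraint 5: syllable 1 coda /gv/ has 2 consonants (> 1) → phonotactically illegal
Phonotactically legal: [iv.tuj], [ra] → 2.

2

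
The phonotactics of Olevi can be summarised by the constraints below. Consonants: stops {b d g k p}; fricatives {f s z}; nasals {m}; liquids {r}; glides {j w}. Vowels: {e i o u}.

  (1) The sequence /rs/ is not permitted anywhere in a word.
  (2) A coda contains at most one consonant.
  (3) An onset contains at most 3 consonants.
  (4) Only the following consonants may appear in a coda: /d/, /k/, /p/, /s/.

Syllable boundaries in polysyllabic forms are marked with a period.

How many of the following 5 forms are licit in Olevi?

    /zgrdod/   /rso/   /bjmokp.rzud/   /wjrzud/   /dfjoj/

0

/zgrdod/ — violates constraint 3: syllable 1 onset /zgrd/ has 4 consonants (> 3) → illicit
/rso/ — violates constraint 1: contains banned sequence /rs/ → illicit
/bjmokp.rzud/ — violates constraint 2: syllable 1 coda /kp/ has 2 consonants (> 1) → illicit
/wjrzud/ — violates constraint 3: syllable 1 onset /wjrz/ has 4 consonants (> 3) → illicit
/dfjoj/ — violates constraint 4: syllable 1 coda contains /j/, which is not a licensed coda consonant → illicit
No form is licit → 0.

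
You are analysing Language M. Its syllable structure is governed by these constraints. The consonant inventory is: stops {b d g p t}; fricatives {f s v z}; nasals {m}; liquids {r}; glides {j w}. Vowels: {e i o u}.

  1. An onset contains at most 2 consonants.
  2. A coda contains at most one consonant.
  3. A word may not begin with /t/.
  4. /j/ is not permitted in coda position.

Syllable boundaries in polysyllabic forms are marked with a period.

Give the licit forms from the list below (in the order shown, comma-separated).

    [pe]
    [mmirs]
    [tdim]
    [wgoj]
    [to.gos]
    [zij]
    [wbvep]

[pe] — σ1 onset /p/, coda /∅/ ok → licit
[mmirs] — violates constraint 2: syllable 1 coda /rs/ has 2 consonants (> 1) → illicit
[tdim] — violates constraint 3: word begins with /t/ → illicit
[wgoj] — violates constraint 4: syllable 1 coda contains /j/ → illicit
[to.gos] — violates constraint 3: word begins with /t/ → illicit
[zij] — violates constraint 4: syllable 1 coda contains /j/ → illicit
[wbvep] — violates constraint 1: syllable 1 onset /wbv/ has 3 consonants (> 2) → illicit

[pe]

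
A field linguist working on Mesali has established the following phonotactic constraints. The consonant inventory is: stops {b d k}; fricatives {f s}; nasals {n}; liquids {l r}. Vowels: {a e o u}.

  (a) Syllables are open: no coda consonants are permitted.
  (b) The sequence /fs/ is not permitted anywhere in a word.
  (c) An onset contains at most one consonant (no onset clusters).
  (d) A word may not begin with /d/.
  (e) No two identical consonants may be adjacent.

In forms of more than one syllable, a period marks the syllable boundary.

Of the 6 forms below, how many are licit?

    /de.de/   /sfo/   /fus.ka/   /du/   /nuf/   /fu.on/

0

/de.de/ — violates constraint (d): word begins with /d/ → illicit
/sfo/ — violates constraint (c): syllable 1 onset /sf/ has 2 consonants (> 1) → illicit
/fus.ka/ — violates constraint (a): syllable 1 coda /s/ has 1 consonant (> 0) → illicit
/du/ — violates constraint (d): word begins with /d/ → illicit
/nuf/ — violates constraint (a): syllable 1 coda /f/ has 1 consonant (> 0) → illicit
/fu.on/ — violates constraint (a): syllable 2 coda /n/ has 1 consonant (> 0) → illicit
No form is licit → 0.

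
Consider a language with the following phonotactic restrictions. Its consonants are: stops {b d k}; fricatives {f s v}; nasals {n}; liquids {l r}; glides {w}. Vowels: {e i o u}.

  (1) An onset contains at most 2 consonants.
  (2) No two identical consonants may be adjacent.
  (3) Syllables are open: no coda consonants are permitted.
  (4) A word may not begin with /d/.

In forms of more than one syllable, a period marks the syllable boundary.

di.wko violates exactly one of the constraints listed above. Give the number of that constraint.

4

di.wko: word begins with /d/.
This is a violation of constraint 4: "A word may not begin with /d/."
The remaining constraints (1, 2, 3) are satisfied.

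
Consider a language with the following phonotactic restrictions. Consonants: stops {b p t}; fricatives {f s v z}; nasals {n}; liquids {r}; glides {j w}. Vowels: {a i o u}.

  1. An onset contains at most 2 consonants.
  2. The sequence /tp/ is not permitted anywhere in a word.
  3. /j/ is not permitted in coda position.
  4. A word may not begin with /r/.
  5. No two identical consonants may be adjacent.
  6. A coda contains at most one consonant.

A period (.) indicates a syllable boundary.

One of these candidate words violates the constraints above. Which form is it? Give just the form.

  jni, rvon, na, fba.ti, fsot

jni — σ1 onset /jn/ (2C), coda /∅/ ok → well-formed
rvon — violates constraint 4: word begins with /r/ → ill-formed
na — σ1 onset /n/, coda /∅/ ok → well-formed
fba.ti — σ1 onset /fb/ (2C), coda /∅/ ok; σ2 onset /t/, coda /∅/ ok → well-formed
fsot — σ1 onset /fs/ (2C), coda /t/ ok → well-formed

rvon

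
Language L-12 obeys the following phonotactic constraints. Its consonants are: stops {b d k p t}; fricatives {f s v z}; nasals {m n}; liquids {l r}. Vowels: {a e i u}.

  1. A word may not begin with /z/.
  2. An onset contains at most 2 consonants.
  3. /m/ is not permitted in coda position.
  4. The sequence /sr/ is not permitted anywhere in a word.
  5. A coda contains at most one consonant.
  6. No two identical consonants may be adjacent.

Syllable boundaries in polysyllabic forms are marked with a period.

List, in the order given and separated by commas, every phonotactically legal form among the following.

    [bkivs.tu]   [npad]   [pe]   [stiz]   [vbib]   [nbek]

[bkivs.tu] — violates constraint 5: syllable 1 coda /vs/ has 2 consonants (> 1) → phonotactically illegal
[npad] — σ1 onset /np/ (2C), coda /d/ ok → phonotactically legal
[pe] — σ1 onset /p/, coda /∅/ ok → phonotactically legal
[stiz] — σ1 onset /st/ (2C), coda /z/ ok → phonotactically legal
[vbib] — σ1 onset /vb/ (2C), coda /b/ ok → phonotactically legal
[nbek] — σ1 onset /nb/ (2C), coda /k/ ok → phonotactically legal

[npad], [pe], [stiz], [vbib], [nbek]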